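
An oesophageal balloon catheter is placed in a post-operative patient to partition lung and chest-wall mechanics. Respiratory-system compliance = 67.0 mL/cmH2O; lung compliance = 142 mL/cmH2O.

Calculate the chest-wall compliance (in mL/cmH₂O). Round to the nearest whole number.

127

1/Ccw = 1/Crs − 1/CL.
1/Ccw = 1/67.0 − 1/142 = 0.007883.
Ccw = 126.86 mL/cmH2O.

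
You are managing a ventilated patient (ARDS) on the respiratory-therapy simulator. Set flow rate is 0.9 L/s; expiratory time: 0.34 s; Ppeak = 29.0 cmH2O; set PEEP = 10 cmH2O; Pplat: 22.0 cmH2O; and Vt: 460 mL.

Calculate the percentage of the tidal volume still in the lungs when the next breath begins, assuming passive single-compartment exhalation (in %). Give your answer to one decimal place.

R = (PIP − Pplat)/V̇ = (29.0 − 22.0) / 0.9 = 7.0/0.9 = 7.778 cmH2O·s/L.
C = Vt/(Pplat − PEEP) = 460.0 / (22.0 − 10) = 460.0/12.0 = 38.333 mL/cmH2O.
τ = R × C = 7.778 × 0.03833 L/cmH2O = 0.2981 s.
Fraction remaining at end-expiration = e^(−Te/τ) = e^(−0.34/0.2981) = 0.3196 → 31.96%.

32.0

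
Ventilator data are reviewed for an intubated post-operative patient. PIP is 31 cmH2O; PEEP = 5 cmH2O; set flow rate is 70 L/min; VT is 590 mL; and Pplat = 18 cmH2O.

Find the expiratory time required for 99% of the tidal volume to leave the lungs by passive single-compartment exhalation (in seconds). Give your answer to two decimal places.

Flow: 70 L/min ÷ 60 = 1.1667 L/s.
R = (PIP − Pplat)/V̇ = (31 − 18) / 1.1667 = 13.0/1.1667 = 11.143 cmH2O·s/L.
C = Vt/(Pplat − PEEP) = 590.0 / (18 − 5) = 590.0/13.0 = 45.385 mL/cmH2O.
τ = R × C = 11.143 × 0.04539 L/cmH2O = 0.5058 s.
t = −τ·ln(1 − 0.99) = −0.5058·ln(0.01) = 2.329 s.

2.33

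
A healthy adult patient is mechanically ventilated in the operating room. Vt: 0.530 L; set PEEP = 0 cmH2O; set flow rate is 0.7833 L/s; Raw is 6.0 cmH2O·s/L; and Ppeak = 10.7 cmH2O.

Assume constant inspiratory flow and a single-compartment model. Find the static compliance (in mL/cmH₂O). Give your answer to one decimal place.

88.3

Equation of motion (constant flow): PIP = Vt/C + R·V̇ + PEEP.
Vt/C = PIP − R·V̇ − PEEP = 10.7 − 6.0×0.7833 − 0 = 10.7 − 4.7 − 0 = 6.0 cmH2O.
C = Vt / 6.0 = 530 / 6.0 = 88.333 mL/cmH2O.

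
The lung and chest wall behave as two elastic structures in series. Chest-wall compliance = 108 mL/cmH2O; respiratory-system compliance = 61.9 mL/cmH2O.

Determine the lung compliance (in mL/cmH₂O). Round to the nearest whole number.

145

1/CL = 1/Crs − 1/Ccw.
1/CL = 1/61.9 − 1/108 = 0.006896.
CL = 145.01 mL/cmH2O.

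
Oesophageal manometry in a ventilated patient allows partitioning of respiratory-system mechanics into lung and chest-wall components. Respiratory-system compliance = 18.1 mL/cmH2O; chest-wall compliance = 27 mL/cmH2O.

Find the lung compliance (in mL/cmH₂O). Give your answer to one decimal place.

54.9

1/CL = 1/Crs − 1/Ccw.
1/CL = 1/18.1 − 1/27 = 0.01821.
CL = 54.915 mL/cmH2O.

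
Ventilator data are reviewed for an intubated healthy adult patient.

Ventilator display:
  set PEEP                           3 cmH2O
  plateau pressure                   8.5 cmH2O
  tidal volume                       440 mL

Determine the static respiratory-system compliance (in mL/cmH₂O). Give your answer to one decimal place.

80.0

Cstat = Vt / (Pplat − PEEP) = 440 / (8.5 − 3) = 440 / 5.5 = 80.0 mL/cmH2O.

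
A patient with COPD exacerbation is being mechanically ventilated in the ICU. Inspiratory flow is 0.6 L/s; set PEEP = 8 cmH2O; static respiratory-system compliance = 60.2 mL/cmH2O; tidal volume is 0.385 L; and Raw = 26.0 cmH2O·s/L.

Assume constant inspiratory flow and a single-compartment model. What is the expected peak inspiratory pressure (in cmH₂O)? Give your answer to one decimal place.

Equation of motion (constant flow): PIP = Vt/C + R·V̇ + PEEP.
PIP = 385/60.2 + 26.0×0.6 + 8 = 6.395 + 15.6 + 8 = 29.995 cmH2O.

30.0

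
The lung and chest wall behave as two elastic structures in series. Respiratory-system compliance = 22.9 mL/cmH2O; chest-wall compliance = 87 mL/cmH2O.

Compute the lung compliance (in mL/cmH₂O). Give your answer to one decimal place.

1/CL = 1/Crs − 1/Ccw.
1/CL = 1/22.9 − 1/87 = 0.03217.
CL = 31.085 mL/cmH2O.

31.1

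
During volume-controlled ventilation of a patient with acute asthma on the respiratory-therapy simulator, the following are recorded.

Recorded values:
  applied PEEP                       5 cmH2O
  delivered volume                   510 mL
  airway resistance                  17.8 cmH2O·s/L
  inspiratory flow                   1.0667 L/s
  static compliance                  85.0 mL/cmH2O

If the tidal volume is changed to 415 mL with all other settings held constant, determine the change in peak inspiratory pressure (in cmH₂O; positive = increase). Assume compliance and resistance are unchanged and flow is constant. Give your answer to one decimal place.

-1.1

PIP = Vt/C + R·V̇ + PEEP (constant-flow equation of motion).
Only the elastic term changes: ΔPIP = ΔVt / C = (415 − 510) / 85.0 = -1.118 cmH2O.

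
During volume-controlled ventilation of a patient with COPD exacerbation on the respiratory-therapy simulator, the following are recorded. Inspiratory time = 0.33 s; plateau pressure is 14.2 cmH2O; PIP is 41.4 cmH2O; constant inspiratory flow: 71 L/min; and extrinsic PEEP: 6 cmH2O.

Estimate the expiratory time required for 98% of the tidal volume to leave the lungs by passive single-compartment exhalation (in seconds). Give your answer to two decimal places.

Flow: 71 L/min ÷ 60 = 1.1833 L/s.
Vt = flow × Ti = 1.1833 L/s × 0.33 s × 1000 mL/L = 390.49 mL.
R = (PIP − Pplat)/V̇ = (41.4 − 14.2) / 1.1833 = 27.2/1.1833 = 22.987 cmH2O·s/L.
C = Vt/(Pplat − PEEP) = 390.49 / (14.2 − 6) = 390.49/8.2 = 47.621 mL/cmH2O.
τ = R × C = 22.987 × 0.04762 L/cmH2O = 1.095 s.
t = −τ·ln(1 − 0.98) = −1.095·ln(0.02) = 4.284 s.

4.28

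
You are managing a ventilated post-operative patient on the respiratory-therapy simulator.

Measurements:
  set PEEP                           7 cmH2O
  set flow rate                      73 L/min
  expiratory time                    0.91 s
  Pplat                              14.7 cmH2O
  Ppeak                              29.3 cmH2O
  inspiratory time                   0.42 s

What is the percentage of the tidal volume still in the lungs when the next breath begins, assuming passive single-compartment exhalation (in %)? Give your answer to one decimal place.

31.9

Flow: 73 L/min ÷ 60 = 1.2167 L/s.
Vt = flow × Ti = 1.2167 L/s × 0.42 s × 1000 mL/L = 511.01 mL.
R = (PIP − Pplat)/V̇ = (29.3 − 14.7) / 1.2167 = 14.6/1.2167 = 12.0 cmH2O·s/L.
C = Vt/(Pplat − PEEP) = 511.01 / (14.7 − 7) = 511.01/7.7 = 66.365 mL/cmH2O.
τ = R × C = 12.0 × 0.06637 L/cmH2O = 0.7964 s.
Fraction remaining at end-expiration = e^(−Te/τ) = e^(−0.91/0.7964) = 0.319 → 31.9%.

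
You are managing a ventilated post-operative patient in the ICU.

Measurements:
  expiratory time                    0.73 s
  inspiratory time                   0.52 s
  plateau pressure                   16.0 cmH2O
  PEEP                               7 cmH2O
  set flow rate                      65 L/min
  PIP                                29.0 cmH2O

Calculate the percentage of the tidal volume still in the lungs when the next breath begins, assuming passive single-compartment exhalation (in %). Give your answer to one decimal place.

Flow: 65 L/min ÷ 60 = 1.0833 L/s.
Vt = flow × Ti = 1.0833 L/s × 0.52 s × 1000 mL/L = 563.32 mL.
R = (PIP − Pplat)/V̇ = (29.0 − 16.0) / 1.0833 = 13.0/1.0833 = 12.0 cmH2O·s/L.
C = Vt/(Pplat − PEEP) = 563.32 / (16.0 − 7) = 563.32/9.0 = 62.591 mL/cmH2O.
τ = R × C = 12.0 × 0.06259 L/cmH2O = 0.7511 s.
Fraction remaining at end-expiration = e^(−Te/τ) = e^(−0.73/0.7511) = 0.3784 → 37.84%.

37.8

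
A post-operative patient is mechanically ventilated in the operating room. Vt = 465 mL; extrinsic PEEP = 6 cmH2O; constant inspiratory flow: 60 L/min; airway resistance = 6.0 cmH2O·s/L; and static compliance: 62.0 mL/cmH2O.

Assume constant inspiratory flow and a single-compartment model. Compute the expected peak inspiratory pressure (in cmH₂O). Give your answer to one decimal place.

Flow: 60 L/min ÷ 60 = 1 L/s.
Equation of motion (constant flow): PIP = Vt/C + R·V̇ + PEEP.
PIP = 465/62.0 + 6.0×1 + 6 = 7.5 + 6.0 + 6 = 19.5 cmH2O.

19.5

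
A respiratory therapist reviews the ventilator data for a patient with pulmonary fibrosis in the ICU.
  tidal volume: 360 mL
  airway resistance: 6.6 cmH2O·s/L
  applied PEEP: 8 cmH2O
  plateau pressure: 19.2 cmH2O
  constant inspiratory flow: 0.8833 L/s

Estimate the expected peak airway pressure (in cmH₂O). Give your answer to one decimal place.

25.0

PIP = Pplat + Raw × flow = 19.2 + 6.6 × 0.8833 = 19.2 + 5.83 = 25.03 cmH2O.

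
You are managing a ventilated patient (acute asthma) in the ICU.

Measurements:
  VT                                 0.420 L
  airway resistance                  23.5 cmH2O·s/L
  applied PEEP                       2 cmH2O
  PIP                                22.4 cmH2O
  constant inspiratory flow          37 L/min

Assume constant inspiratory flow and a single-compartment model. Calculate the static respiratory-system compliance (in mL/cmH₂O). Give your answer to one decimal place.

71.1

Flow: 37 L/min ÷ 60 = 0.6167 L/s.
Equation of motion (constant flow): PIP = Vt/C + R·V̇ + PEEP.
Vt/C = PIP − R·V̇ − PEEP = 22.4 − 23.5×0.6167 − 2 = 22.4 − 14.492 − 2 = 5.908 cmH2O.
C = Vt / 5.908 = 420 / 5.908 = 71.09 mL/cmH2O.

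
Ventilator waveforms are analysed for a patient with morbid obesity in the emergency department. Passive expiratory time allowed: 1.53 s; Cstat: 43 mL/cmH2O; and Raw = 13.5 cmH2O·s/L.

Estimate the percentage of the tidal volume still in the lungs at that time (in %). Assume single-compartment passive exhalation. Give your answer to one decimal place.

7.2

τ = R × C = 13.5 × 43 mL/cmH2O = 13.5 × 0.043 L/cmH2O = 0.5805 s.
Passive exhalation: V(t)/V₀ = e^(−t/τ) = e^(−1.53/0.5805) = 0.07167.
Fraction remaining = 0.07167 → 7.167%.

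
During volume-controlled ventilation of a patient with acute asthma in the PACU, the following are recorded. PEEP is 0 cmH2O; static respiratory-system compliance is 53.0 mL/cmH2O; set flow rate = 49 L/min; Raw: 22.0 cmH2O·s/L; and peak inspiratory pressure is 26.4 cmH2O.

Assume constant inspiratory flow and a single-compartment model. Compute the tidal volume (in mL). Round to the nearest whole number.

Flow: 49 L/min ÷ 60 = 0.8167 L/s.
Equation of motion (constant flow): PIP = Vt/C + R·V̇ + PEEP.
Vt/C = PIP − R·V̇ − PEEP = 26.4 − 17.967 − 0 = 8.433 cmH2O.
Vt = C × 8.433 = 53.0 × 8.433 = 446.95 mL.

447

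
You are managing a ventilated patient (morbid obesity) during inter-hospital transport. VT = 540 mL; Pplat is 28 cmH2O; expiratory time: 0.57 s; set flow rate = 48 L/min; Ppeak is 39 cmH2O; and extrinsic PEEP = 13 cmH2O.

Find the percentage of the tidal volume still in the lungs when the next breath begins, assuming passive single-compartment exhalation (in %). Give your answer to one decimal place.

31.6

Flow: 48 L/min ÷ 60 = 0.8 L/s.
R = (PIP − Pplat)/V̇ = (39 − 28) / 0.8 = 11.0/0.8 = 13.75 cmH2O·s/L.
C = Vt/(Pplat − PEEP) = 540.0 / (28 − 13) = 540.0/15.0 = 36.0 mL/cmH2O.
τ = R × C = 13.75 × 0.036 L/cmH2O = 0.495 s.
Fraction remaining at end-expiration = e^(−Te/τ) = e^(−0.57/0.495) = 0.3162 → 31.62%.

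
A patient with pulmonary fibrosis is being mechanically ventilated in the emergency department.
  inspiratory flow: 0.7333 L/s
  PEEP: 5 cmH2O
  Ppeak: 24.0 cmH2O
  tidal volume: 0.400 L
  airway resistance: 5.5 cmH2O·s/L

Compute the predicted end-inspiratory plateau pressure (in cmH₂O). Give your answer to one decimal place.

20.0

Pplat = PIP − Raw × flow = 24.0 − 5.5 × 0.7333 = 24.0 − 4.033 = 19.967 cmH2O.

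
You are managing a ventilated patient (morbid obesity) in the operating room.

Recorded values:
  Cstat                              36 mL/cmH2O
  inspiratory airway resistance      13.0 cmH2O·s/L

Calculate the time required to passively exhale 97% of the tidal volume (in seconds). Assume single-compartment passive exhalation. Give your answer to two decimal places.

τ = R × C = 13.0 × 36 mL/cmH2O = 13.0 × 0.036 L/cmH2O = 0.468 s.
Exhaled fraction f = 1 − e^(−t/τ) → t = −τ·ln(1 − f) = −0.468·ln(0.03) = 1.641 s.

1.64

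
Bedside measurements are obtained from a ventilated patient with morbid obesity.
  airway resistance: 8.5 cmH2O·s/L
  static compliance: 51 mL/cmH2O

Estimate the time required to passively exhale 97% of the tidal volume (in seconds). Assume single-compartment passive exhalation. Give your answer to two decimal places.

1.52

τ = R × C = 8.5 × 51 mL/cmH2O = 8.5 × 0.051 L/cmH2O = 0.4335 s.
Exhaled fraction f = 1 − e^(−t/τ) → t = −τ·ln(1 − f) = −0.4335·ln(0.03) = 1.52 s.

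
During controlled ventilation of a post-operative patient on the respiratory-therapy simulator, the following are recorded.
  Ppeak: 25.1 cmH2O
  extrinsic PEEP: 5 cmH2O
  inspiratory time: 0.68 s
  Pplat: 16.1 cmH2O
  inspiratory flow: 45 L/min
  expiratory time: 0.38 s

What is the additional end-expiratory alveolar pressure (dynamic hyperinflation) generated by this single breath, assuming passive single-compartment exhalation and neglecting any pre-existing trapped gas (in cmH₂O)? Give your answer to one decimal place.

5.6

Flow: 45 L/min ÷ 60 = 0.75 L/s.
Vt = flow × Ti = 0.75 L/s × 0.68 s × 1000 mL/L = 510.0 mL.
R = (PIP − Pplat)/V̇ = (25.1 − 16.1) / 0.75 = 9.0/0.75 = 12.0 cmH2O·s/L.
C = Vt/(Pplat − PEEP) = 510.0 / (16.1 − 5) = 510.0/11.1 = 45.946 mL/cmH2O.
τ = R × C = 12.0 × 0.04595 L/cmH2O = 0.5514 s.
Fraction remaining = e^(−Te/τ) = e^(−0.38/0.5514) = 0.502; trapped volume = 510.0 × 0.502 = 256.02 mL.
Additional alveolar pressure from trapping ≈ V_trapped / C = 256.02 / 45.946 = 5.572 cmH2O.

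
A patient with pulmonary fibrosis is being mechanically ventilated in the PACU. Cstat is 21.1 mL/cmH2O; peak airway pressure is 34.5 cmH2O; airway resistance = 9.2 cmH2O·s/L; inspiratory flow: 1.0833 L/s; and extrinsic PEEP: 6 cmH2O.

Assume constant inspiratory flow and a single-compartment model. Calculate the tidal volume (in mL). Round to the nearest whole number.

Equation of motion (constant flow): PIP = Vt/C + R·V̇ + PEEP.
Vt/C = PIP − R·V̇ − PEEP = 34.5 − 9.966 − 6 = 18.534 cmH2O.
Vt = C × 18.534 = 21.1 × 18.534 = 391.07 mL.

391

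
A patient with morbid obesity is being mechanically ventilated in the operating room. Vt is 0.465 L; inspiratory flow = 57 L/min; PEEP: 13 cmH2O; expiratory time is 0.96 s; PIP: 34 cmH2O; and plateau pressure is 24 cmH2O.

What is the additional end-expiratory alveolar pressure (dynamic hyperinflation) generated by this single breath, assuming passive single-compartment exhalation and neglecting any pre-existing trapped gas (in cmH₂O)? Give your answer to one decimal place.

Flow: 57 L/min ÷ 60 = 0.95 L/s.
R = (PIP − Pplat)/V̇ = (34 − 24) / 0.95 = 10.0/0.95 = 10.526 cmH2O·s/L.
C = Vt/(Pplat − PEEP) = 465.0 / (24 − 13) = 465.0/11.0 = 42.273 mL/cmH2O.
τ = R × C = 10.526 × 0.04227 L/cmH2O = 0.4449 s.
Fraction remaining = e^(−Te/τ) = e^(−0.96/0.4449) = 0.1156; trapped volume = 465.0 × 0.1156 = 53.754 mL.
Additional alveolar pressure from trapping ≈ V_trapped / C = 53.754 / 42.273 = 1.272 cmH2O.

1.3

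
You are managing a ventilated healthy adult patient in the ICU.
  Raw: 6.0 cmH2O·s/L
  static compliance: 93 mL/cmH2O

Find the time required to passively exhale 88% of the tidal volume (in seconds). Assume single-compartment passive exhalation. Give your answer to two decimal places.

1.18

τ = R × C = 6.0 × 93 mL/cmH2O = 6.0 × 0.093 L/cmH2O = 0.558 s.
Exhaled fraction f = 1 − e^(−t/τ) → t = −τ·ln(1 − f) = −0.558·ln(0.12) = 1.183 s.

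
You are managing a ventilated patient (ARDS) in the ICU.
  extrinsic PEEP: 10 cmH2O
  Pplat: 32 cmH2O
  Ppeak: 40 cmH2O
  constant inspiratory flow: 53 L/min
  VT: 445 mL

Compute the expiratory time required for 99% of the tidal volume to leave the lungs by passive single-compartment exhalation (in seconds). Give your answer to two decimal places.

Flow: 53 L/min ÷ 60 = 0.8833 L/s.
R = (PIP − Pplat)/V̇ = (40 − 32) / 0.8833 = 8.0/0.8833 = 9.057 cmH2O·s/L.
C = Vt/(Pplat − PEEP) = 445.0 / (32 − 10) = 445.0/22.0 = 20.227 mL/cmH2O.
τ = R × C = 9.057 × 0.02023 L/cmH2O = 0.1832 s.
t = −τ·ln(1 − 0.99) = −0.1832·ln(0.01) = 0.8437 s.

0.84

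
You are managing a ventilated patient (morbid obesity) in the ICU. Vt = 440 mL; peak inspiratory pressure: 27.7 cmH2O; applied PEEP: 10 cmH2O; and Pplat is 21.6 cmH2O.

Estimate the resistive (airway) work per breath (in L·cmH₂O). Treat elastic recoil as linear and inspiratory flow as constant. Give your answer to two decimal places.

With constant inspiratory flow the resistive pressure is constant at PIP − Pplat = 27.7 − 21.6 = 6.1 cmH2O, so resistive work = 6.1 × 0.440 = 2.684 L·cmH2O.

2.68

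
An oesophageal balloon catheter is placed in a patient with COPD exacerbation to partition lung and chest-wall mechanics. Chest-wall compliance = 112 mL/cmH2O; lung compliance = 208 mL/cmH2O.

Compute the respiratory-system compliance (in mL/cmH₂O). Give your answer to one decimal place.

72.8

Lung and chest wall are elastances in series: 1/Crs = 1/CL + 1/Ccw.
1/Crs = 1/208 + 1/112 = 0.01374.
Crs = 72.78 mL/cmH2O.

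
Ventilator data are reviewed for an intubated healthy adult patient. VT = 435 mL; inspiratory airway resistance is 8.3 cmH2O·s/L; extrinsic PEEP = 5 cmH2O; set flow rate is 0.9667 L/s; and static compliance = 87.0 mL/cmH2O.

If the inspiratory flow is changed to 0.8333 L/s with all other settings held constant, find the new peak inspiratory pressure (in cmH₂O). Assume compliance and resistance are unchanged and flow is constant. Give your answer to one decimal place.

PIP = Vt/C + R·V̇ + PEEP (constant-flow equation of motion).
Only the resistive term changes: ΔPIP = R × ΔV̇ = 8.3 × (0.8333 − 0.9667) = 8.3 × -0.1334 = -1.107 cmH2O.
Original PIP = 435/87.0 + 8.3×0.9667 + 5 = 18.024 cmH2O; new PIP = 18.024 + (-1.107) = 16.917 cmH2O.

16.9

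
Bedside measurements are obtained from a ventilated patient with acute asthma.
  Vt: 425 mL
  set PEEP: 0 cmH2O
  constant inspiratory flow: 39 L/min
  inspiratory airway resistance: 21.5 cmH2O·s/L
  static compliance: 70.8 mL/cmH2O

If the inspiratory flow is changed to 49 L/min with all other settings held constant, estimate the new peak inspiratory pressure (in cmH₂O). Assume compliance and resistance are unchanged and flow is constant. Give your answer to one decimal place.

Flow: 39 L/min ÷ 60 = 0.65 L/s.
New flow: 49 L/min ÷ 60 = 0.8167 L/s.
PIP = Vt/C + R·V̇ + PEEP (constant-flow equation of motion).
Only the resistive term changes: ΔPIP = R × ΔV̇ = 21.5 × (0.8167 − 0.65) = 21.5 × 0.1667 = 3.584 cmH2O.
Original PIP = 425/70.8 + 21.5×0.65 + 0 = 19.978 cmH2O; new PIP = 19.978 + (3.584) = 23.562 cmH2O.

23.6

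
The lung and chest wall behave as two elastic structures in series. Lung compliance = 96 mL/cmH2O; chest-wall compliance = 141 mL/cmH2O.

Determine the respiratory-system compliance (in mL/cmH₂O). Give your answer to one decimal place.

Lung and chest wall are elastances in series: 1/Crs = 1/CL + 1/Ccw.
1/Crs = 1/96 + 1/141 = 0.01751.
Crs = 57.11 mL/cmH2O.

57.1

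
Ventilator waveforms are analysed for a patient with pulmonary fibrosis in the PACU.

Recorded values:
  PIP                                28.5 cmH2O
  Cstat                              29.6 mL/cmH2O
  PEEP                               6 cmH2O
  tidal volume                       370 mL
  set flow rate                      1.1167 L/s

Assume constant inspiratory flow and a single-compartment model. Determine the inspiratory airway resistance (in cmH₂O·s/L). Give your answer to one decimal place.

Equation of motion (constant flow): PIP = Vt/C + R·V̇ + PEEP.
R·V̇ = PIP − Vt/C − PEEP = 28.5 − 370/29.6 − 6 = 28.5 − 12.5 − 6 = 10.0 cmH2O.
R = 10.0 / 1.1167 = 8.955 cmH2O·s/L.

9.0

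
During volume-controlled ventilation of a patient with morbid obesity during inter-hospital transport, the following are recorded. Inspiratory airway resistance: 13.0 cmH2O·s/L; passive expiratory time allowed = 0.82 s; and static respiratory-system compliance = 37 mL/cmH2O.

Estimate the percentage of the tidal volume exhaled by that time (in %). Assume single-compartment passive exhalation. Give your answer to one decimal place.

81.8

τ = R × C = 13.0 × 37 mL/cmH2O = 13.0 × 0.037 L/cmH2O = 0.481 s.
Passive exhalation: V(t)/V₀ = e^(−t/τ) = e^(−0.82/0.481) = 0.1818.
Fraction exhaled = 1 − 0.1818 = 0.8182 → 81.82%.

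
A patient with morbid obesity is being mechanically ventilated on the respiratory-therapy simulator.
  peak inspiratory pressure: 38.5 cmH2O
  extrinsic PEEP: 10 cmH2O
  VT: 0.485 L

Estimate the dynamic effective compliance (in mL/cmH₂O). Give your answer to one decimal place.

17.0

Dynamic compliance = Vt / (PIP − PEEP) = 485 / (38.5 − 10) = 485 / 28.5 = 17.018 mL/cmH2O.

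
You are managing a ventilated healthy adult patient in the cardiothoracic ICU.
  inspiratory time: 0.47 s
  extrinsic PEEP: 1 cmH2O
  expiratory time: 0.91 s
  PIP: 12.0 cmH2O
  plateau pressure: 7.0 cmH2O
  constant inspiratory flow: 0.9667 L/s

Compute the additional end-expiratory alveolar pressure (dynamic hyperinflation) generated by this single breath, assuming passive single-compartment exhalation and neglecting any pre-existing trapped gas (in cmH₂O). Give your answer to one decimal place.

0.6

Vt = flow × Ti = 0.9667 L/s × 0.47 s × 1000 mL/L = 454.35 mL.
R = (PIP − Pplat)/V̇ = (12.0 − 7.0) / 0.9667 = 5.0/0.9667 = 5.172 cmH2O·s/L.
C = Vt/(Pplat − PEEP) = 454.35 / (7.0 − 1) = 454.35/6.0 = 75.725 mL/cmH2O.
τ = R × C = 5.172 × 0.07573 L/cmH2O = 0.3917 s.
Fraction remaining = e^(−Te/τ) = e^(−0.91/0.3917) = 0.09796; trapped volume = 454.35 × 0.09796 = 44.508 mL.
Additional alveolar pressure from trapping ≈ V_trapped / C = 44.508 / 75.725 = 0.5878 cmH2O.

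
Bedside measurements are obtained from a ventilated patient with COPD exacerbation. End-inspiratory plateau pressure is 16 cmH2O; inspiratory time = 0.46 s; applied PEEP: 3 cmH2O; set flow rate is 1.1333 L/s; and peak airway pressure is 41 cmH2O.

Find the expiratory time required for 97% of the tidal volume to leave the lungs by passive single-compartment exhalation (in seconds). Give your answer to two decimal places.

Vt = flow × Ti = 1.1333 L/s × 0.46 s × 1000 mL/L = 521.32 mL.
R = (PIP − Pplat)/V̇ = (41 − 16) / 1.1333 = 25.0/1.1333 = 22.059 cmH2O·s/L.
C = Vt/(Pplat − PEEP) = 521.32 / (16 − 3) = 521.32/13.0 = 40.102 mL/cmH2O.
τ = R × C = 22.059 × 0.0401 L/cmH2O = 0.8846 s.
t = −τ·ln(1 − 0.97) = −0.8846·ln(0.03) = 3.102 s.

3.10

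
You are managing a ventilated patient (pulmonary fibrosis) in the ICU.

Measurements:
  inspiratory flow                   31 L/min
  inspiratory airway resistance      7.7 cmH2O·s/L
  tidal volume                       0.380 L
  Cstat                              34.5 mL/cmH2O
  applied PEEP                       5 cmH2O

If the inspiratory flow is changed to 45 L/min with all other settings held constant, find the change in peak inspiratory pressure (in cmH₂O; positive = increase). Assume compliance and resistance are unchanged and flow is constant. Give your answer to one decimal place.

1.8

Flow: 31 L/min ÷ 60 = 0.5167 L/s.
New flow: 45 L/min ÷ 60 = 0.75 L/s.
PIP = Vt/C + R·V̇ + PEEP (constant-flow equation of motion).
Only the resistive term changes: ΔPIP = R × ΔV̇ = 7.7 × (0.75 − 0.5167) = 7.7 × 0.2333 = 1.796 cmH2O.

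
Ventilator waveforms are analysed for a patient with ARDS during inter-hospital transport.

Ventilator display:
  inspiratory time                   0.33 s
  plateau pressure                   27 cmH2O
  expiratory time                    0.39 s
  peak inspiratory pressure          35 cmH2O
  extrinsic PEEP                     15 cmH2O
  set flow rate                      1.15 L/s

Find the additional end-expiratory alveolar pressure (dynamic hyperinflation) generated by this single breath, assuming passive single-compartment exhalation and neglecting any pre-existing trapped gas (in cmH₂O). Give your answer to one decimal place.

Vt = flow × Ti = 1.15 L/s × 0.33 s × 1000 mL/L = 379.5 mL.
R = (PIP − Pplat)/V̇ = (35 − 27) / 1.15 = 8.0/1.15 = 6.957 cmH2O·s/L.
C = Vt/(Pplat − PEEP) = 379.5 / (27 − 15) = 379.5/12.0 = 31.625 mL/cmH2O.
τ = R × C = 6.957 × 0.03163 L/cmH2O = 0.22 s.
Fraction remaining = e^(−Te/τ) = e^(−0.39/0.22) = 0.1699; trapped volume = 379.5 × 0.1699 = 64.477 mL.
Additional alveolar pressure from trapping ≈ V_trapped / C = 64.477 / 31.625 = 2.039 cmH2O.

2.0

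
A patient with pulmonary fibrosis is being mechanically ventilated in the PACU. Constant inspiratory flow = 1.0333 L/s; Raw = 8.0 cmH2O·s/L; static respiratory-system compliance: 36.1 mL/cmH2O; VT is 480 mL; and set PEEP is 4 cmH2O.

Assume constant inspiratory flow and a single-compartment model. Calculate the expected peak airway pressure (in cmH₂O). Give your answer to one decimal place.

25.6

Equation of motion (constant flow): PIP = Vt/C + R·V̇ + PEEP.
PIP = 480/36.1 + 8.0×1.0333 + 4 = 13.296 + 8.266 + 4 = 25.562 cmH2O.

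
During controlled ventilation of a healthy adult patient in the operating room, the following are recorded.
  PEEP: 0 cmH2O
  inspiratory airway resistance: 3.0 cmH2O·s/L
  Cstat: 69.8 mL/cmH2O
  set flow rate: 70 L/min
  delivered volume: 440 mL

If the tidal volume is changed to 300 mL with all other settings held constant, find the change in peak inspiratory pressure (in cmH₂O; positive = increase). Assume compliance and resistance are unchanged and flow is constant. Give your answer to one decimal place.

-2.0

PIP = Vt/C + R·V̇ + PEEP (constant-flow equation of motion).
Only the elastic term changes: ΔPIP = ΔVt / C = (300 − 440) / 69.8 = -2.006 cmH2O.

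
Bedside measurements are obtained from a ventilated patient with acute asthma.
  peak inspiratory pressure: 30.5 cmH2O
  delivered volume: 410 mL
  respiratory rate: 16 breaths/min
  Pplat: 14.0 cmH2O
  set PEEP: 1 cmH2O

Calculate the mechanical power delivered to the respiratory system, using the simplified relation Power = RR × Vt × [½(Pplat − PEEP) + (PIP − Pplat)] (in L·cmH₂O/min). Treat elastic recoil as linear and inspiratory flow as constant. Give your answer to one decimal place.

150.9

Per-breath work = Vt × [½(Pplat−PEEP) + (PIP−Pplat)] = 0.410 × [0.5×13.0 + 16.5] = 0.410 × 23.0 = 9.43 L·cmH2O.
Power = 16 × 9.43 = 150.88 L·cmH2O/min.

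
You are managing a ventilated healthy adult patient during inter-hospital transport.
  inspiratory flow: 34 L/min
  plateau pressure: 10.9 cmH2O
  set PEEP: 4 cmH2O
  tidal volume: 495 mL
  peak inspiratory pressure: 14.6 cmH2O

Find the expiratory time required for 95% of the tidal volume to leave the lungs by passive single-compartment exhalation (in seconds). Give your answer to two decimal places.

1.40

Flow: 34 L/min ÷ 60 = 0.5667 L/s.
R = (PIP − Pplat)/V̇ = (14.6 − 10.9) / 0.5667 = 3.7/0.5667 = 6.529 cmH2O·s/L.
C = Vt/(Pplat − PEEP) = 495.0 / (10.9 − 4) = 495.0/6.9 = 71.739 mL/cmH2O.
τ = R × C = 6.529 × 0.07174 L/cmH2O = 0.4684 s.
t = −τ·ln(1 − 0.95) = −0.4684·ln(0.05) = 1.403 s.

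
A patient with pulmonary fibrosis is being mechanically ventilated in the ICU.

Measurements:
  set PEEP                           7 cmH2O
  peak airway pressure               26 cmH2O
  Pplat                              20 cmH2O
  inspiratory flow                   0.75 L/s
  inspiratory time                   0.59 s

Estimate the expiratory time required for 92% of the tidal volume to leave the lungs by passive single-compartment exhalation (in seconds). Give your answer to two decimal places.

Vt = flow × Ti = 0.75 L/s × 0.59 s × 1000 mL/L = 442.5 mL.
R = (PIP − Pplat)/V̇ = (26 − 20) / 0.75 = 6.0/0.75 = 8.0 cmH2O·s/L.
C = Vt/(Pplat − PEEP) = 442.5 / (20 − 7) = 442.5/13.0 = 34.038 mL/cmH2O.
τ = R × C = 8.0 × 0.03404 L/cmH2O = 0.2723 s.
t = −τ·ln(1 − 0.92) = −0.2723·ln(0.08) = 0.6878 s.

0.69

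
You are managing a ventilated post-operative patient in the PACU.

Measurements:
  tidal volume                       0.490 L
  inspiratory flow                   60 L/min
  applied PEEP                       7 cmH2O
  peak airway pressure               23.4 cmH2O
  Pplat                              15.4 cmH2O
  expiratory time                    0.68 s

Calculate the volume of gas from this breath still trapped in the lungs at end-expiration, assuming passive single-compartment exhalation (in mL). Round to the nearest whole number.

114

Flow: 60 L/min ÷ 60 = 1 L/s.
R = (PIP − Pplat)/V̇ = (23.4 − 15.4) / 1 = 8.0/1 = 8.0 cmH2O·s/L.
C = Vt/(Pplat − PEEP) = 490.0 / (15.4 − 7) = 490.0/8.4 = 58.333 mL/cmH2O.
τ = R × C = 8.0 × 0.05833 L/cmH2O = 0.4666 s.
Fraction remaining = e^(−Te/τ) = e^(−0.68/0.4666) = 0.2329.
Trapped volume = 490.0 × 0.2329 = 114.12 mL.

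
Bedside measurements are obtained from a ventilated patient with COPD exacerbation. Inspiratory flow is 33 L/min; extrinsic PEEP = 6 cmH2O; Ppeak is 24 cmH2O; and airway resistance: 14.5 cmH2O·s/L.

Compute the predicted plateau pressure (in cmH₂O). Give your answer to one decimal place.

16.0

Flow: 33 L/min ÷ 60 = 0.55 L/s.
Pplat = PIP − Raw × flow = 24 − 14.5 × 0.55 = 24 − 7.975 = 16.025 cmH2O.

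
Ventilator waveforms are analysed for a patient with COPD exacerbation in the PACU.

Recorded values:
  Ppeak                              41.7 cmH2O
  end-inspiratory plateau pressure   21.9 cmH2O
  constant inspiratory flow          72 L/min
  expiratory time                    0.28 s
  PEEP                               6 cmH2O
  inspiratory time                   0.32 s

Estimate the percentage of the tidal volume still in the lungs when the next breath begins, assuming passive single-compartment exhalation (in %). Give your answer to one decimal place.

Flow: 72 L/min ÷ 60 = 1.2 L/s.
Vt = flow × Ti = 1.2 L/s × 0.32 s × 1000 mL/L = 384.0 mL.
R = (PIP − Pplat)/V̇ = (41.7 − 21.9) / 1.2 = 19.8/1.2 = 16.5 cmH2O·s/L.
C = Vt/(Pplat − PEEP) = 384.0 / (21.9 − 6) = 384.0/15.9 = 24.151 mL/cmH2O.
τ = R × C = 16.5 × 0.02415 L/cmH2O = 0.3985 s.
Fraction remaining at end-expiration = e^(−Te/τ) = e^(−0.28/0.3985) = 0.4953 → 49.53%.

49.5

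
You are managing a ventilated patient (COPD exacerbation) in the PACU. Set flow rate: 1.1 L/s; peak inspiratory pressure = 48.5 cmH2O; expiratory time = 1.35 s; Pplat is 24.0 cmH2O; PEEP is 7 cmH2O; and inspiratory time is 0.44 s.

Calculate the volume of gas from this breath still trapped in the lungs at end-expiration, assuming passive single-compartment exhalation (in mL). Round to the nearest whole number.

Vt = flow × Ti = 1.1 L/s × 0.44 s × 1000 mL/L = 484.0 mL.
R = (PIP − Pplat)/V̇ = (48.5 − 24.0) / 1.1 = 24.5/1.1 = 22.273 cmH2O·s/L.
C = Vt/(Pplat − PEEP) = 484.0 / (24.0 − 7) = 484.0/17.0 = 28.471 mL/cmH2O.
τ = R × C = 22.273 × 0.02847 L/cmH2O = 0.6341 s.
Fraction remaining = e^(−Te/τ) = e^(−1.35/0.6341) = 0.119.
Trapped volume = 484.0 × 0.119 = 57.596 mL.

58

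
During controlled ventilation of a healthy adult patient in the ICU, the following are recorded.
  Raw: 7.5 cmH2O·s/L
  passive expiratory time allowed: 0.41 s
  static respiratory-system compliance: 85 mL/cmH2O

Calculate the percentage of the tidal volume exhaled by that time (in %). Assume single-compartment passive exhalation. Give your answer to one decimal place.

47.4

τ = R × C = 7.5 × 85 mL/cmH2O = 7.5 × 0.085 L/cmH2O = 0.6375 s.
Passive exhalation: V(t)/V₀ = e^(−t/τ) = e^(−0.41/0.6375) = 0.5256.
Fraction exhaled = 1 − 0.5256 = 0.4744 → 47.44%.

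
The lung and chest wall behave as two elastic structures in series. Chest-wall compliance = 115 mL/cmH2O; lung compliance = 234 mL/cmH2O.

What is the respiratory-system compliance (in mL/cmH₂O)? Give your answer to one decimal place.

Lung and chest wall are elastances in series: 1/Crs = 1/CL + 1/Ccw.
1/Crs = 1/234 + 1/115 = 0.01297.
Crs = 77.101 mL/cmH2O.

77.1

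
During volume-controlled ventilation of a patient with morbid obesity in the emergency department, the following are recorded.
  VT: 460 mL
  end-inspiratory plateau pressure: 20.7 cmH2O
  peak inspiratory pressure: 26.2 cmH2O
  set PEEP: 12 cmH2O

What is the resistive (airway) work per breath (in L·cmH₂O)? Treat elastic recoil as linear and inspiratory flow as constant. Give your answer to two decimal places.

2.53

With constant inspiratory flow the resistive pressure is constant at PIP − Pplat = 26.2 − 20.7 = 5.5 cmH2O, so resistive work = 5.5 × 0.460 = 2.53 L·cmH2O.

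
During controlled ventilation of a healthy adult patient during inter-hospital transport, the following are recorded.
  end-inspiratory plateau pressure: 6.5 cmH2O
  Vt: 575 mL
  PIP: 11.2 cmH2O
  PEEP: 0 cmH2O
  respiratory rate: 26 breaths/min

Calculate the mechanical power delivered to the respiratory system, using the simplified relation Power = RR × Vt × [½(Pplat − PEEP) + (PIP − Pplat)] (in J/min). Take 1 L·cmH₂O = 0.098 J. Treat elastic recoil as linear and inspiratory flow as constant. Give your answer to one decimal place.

Per-breath work = Vt × [½(Pplat−PEEP) + (PIP−Pplat)] = 0.575 × [0.5×6.5 + 4.7] = 0.575 × 7.95 = 4.571 L·cmH2O.
Power = 26 × 4.571 = 118.85 L·cmH2O/min.
× 0.098 J/(L·cmH2O) → 11.647 J/min.

11.6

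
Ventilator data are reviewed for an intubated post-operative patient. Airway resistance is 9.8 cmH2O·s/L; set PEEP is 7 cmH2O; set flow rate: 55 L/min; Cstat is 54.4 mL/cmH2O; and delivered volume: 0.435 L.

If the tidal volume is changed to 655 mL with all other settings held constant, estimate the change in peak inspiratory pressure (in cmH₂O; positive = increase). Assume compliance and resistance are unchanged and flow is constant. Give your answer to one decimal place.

4.0

PIP = Vt/C + R·V̇ + PEEP (constant-flow equation of motion).
Only the elastic term changes: ΔPIP = ΔVt / C = (655 − 435) / 54.4 = 4.044 cmH2O.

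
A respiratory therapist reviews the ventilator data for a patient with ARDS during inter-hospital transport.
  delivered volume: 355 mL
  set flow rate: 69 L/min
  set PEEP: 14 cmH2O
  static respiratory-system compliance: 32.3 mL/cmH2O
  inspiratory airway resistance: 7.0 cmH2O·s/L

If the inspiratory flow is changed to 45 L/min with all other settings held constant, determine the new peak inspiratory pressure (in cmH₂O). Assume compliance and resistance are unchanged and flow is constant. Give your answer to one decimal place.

30.2

Flow: 69 L/min ÷ 60 = 1.15 L/s.
New flow: 45 L/min ÷ 60 = 0.75 L/s.
PIP = Vt/C + R·V̇ + PEEP (constant-flow equation of motion).
Only the resistive term changes: ΔPIP = R × ΔV̇ = 7.0 × (0.75 − 1.15) = 7.0 × -0.4 = -2.8 cmH2O.
Original PIP = 355/32.3 + 7.0×1.15 + 14 = 33.041 cmH2O; new PIP = 33.041 + (-2.8) = 30.241 cmH2O.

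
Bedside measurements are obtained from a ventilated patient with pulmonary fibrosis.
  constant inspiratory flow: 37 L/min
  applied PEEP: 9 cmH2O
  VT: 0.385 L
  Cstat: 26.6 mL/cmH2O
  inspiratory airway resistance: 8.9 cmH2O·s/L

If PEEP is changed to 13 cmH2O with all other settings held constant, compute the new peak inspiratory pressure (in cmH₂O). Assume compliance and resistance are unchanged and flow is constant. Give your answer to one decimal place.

33.0

Flow: 37 L/min ÷ 60 = 0.6167 L/s.
PIP = Vt/C + R·V̇ + PEEP (constant-flow equation of motion).
Only the baseline term changes: ΔPIP = ΔPEEP = 13 − 9 = 4.0 cmH2O.
Original PIP = 385/26.6 + 8.9×0.6167 + 9 = 28.962 cmH2O; new PIP = 28.962 + (4.0) = 32.962 cmH2O.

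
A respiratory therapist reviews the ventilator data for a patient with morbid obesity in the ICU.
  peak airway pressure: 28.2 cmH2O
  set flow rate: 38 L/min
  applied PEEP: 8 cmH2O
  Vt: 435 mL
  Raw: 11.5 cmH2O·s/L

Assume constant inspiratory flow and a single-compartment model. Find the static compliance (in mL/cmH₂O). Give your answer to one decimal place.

33.7

Flow: 38 L/min ÷ 60 = 0.6333 L/s.
Equation of motion (constant flow): PIP = Vt/C + R·V̇ + PEEP.
Vt/C = PIP − R·V̇ − PEEP = 28.2 − 11.5×0.6333 − 8 = 28.2 − 7.283 − 8 = 12.917 cmH2O.
C = Vt / 12.917 = 435 / 12.917 = 33.677 mL/cmH2O.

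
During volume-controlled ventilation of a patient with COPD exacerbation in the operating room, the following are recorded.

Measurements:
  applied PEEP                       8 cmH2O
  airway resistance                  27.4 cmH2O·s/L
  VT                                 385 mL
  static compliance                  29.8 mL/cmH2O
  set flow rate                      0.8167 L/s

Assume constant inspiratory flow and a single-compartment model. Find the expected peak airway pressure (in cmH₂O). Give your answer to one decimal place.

Equation of motion (constant flow): PIP = Vt/C + R·V̇ + PEEP.
PIP = 385/29.8 + 27.4×0.8167 + 8 = 12.919 + 22.378 + 8 = 43.297 cmH2O.

43.3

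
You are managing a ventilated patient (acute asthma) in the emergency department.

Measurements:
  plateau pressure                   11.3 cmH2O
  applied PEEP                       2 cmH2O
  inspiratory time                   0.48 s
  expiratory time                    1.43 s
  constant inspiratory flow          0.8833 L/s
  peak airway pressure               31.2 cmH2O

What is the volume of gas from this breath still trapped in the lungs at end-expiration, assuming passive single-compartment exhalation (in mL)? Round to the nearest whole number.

105

Vt = flow × Ti = 0.8833 L/s × 0.48 s × 1000 mL/L = 423.98 mL.
R = (PIP − Pplat)/V̇ = (31.2 − 11.3) / 0.8833 = 19.9/0.8833 = 22.529 cmH2O·s/L.
C = Vt/(Pplat − PEEP) = 423.98 / (11.3 − 2) = 423.98/9.3 = 45.589 mL/cmH2O.
τ = R × C = 22.529 × 0.04559 L/cmH2O = 1.027 s.
Fraction remaining = e^(−Te/τ) = e^(−1.43/1.027) = 0.2485.
Trapped volume = 423.98 × 0.2485 = 105.36 mL.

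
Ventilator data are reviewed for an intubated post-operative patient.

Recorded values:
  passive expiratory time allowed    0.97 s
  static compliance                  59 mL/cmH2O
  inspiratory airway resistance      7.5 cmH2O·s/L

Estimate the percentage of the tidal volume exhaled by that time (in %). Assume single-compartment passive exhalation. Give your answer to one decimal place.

88.8

τ = R × C = 7.5 × 59 mL/cmH2O = 7.5 × 0.059 L/cmH2O = 0.4425 s.
Passive exhalation: V(t)/V₀ = e^(−t/τ) = e^(−0.97/0.4425) = 0.1117.
Fraction exhaled = 1 − 0.1117 = 0.8883 → 88.83%.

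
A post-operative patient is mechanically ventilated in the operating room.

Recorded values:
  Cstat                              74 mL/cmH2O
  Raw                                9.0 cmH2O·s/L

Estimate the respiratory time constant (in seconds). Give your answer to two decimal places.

τ = R × C = 9.0 × 74 mL/cmH2O = 9.0 × 0.074 L/cmH2O = 0.666 s.

0.67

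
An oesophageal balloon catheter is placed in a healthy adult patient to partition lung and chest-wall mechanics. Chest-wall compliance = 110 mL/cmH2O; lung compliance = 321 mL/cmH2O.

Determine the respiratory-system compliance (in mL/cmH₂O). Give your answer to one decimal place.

81.9

Lung and chest wall are elastances in series: 1/Crs = 1/CL + 1/Ccw.
1/Crs = 1/321 + 1/110 = 0.01221.
Crs = 81.9 mL/cmH2O.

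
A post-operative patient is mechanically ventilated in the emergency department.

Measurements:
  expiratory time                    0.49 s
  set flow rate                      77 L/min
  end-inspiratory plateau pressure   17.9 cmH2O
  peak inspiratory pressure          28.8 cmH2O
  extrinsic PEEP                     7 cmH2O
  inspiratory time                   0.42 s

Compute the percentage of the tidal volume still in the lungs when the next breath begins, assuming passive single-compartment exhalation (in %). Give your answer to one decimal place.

Flow: 77 L/min ÷ 60 = 1.2833 L/s.
Vt = flow × Ti = 1.2833 L/s × 0.42 s × 1000 mL/L = 538.99 mL.
R = (PIP − Pplat)/V̇ = (28.8 − 17.9) / 1.2833 = 10.9/1.2833 = 8.494 cmH2O·s/L.
C = Vt/(Pplat − PEEP) = 538.99 / (17.9 − 7) = 538.99/10.9 = 49.449 mL/cmH2O.
τ = R × C = 8.494 × 0.04945 L/cmH2O = 0.42 s.
Fraction remaining at end-expiration = e^(−Te/τ) = e^(−0.49/0.42) = 0.3114 → 31.14%.

31.1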